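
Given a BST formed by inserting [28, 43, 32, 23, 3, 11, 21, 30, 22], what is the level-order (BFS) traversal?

Tree insertion order: [28, 43, 32, 23, 3, 11, 21, 30, 22]
Tree (level-order array): [28, 23, 43, 3, None, 32, None, None, 11, 30, None, None, 21, None, None, None, 22]
BFS from the root, enqueuing left then right child of each popped node:
  queue [28] -> pop 28, enqueue [23, 43], visited so far: [28]
  queue [23, 43] -> pop 23, enqueue [3], visited so far: [28, 23]
  queue [43, 3] -> pop 43, enqueue [32], visited so far: [28, 23, 43]
  queue [3, 32] -> pop 3, enqueue [11], visited so far: [28, 23, 43, 3]
  queue [32, 11] -> pop 32, enqueue [30], visited so far: [28, 23, 43, 3, 32]
  queue [11, 30] -> pop 11, enqueue [21], visited so far: [28, 23, 43, 3, 32, 11]
  queue [30, 21] -> pop 30, enqueue [none], visited so far: [28, 23, 43, 3, 32, 11, 30]
  queue [21] -> pop 21, enqueue [22], visited so far: [28, 23, 43, 3, 32, 11, 30, 21]
  queue [22] -> pop 22, enqueue [none], visited so far: [28, 23, 43, 3, 32, 11, 30, 21, 22]
Result: [28, 23, 43, 3, 32, 11, 30, 21, 22]


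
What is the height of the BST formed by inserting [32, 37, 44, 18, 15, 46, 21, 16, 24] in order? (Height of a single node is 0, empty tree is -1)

Insertion order: [32, 37, 44, 18, 15, 46, 21, 16, 24]
Tree (level-order array): [32, 18, 37, 15, 21, None, 44, None, 16, None, 24, None, 46]
Compute height bottom-up (empty subtree = -1):
  height(16) = 1 + max(-1, -1) = 0
  height(15) = 1 + max(-1, 0) = 1
  height(24) = 1 + max(-1, -1) = 0
  height(21) = 1 + max(-1, 0) = 1
  height(18) = 1 + max(1, 1) = 2
  height(46) = 1 + max(-1, -1) = 0
  height(44) = 1 + max(-1, 0) = 1
  height(37) = 1 + max(-1, 1) = 2
  height(32) = 1 + max(2, 2) = 3
Height = 3


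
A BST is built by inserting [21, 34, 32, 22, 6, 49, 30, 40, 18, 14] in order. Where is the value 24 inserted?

Starting tree (level order): [21, 6, 34, None, 18, 32, 49, 14, None, 22, None, 40, None, None, None, None, 30]
Insertion path: 21 -> 34 -> 32 -> 22 -> 30
Result: insert 24 as left child of 30
Final tree (level order): [21, 6, 34, None, 18, 32, 49, 14, None, 22, None, 40, None, None, None, None, 30, None, None, 24]


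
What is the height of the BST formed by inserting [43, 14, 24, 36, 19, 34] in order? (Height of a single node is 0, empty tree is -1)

Insertion order: [43, 14, 24, 36, 19, 34]
Tree (level-order array): [43, 14, None, None, 24, 19, 36, None, None, 34]
Compute height bottom-up (empty subtree = -1):
  height(19) = 1 + max(-1, -1) = 0
  height(34) = 1 + max(-1, -1) = 0
  height(36) = 1 + max(0, -1) = 1
  height(24) = 1 + max(0, 1) = 2
  height(14) = 1 + max(-1, 2) = 3
  height(43) = 1 + max(3, -1) = 4
Height = 4


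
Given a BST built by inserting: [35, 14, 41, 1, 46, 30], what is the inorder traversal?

Tree insertion order: [35, 14, 41, 1, 46, 30]
Tree (level-order array): [35, 14, 41, 1, 30, None, 46]
Inorder traversal: [1, 14, 30, 35, 41, 46]


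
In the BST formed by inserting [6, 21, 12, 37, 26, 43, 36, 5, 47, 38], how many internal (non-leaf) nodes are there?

Tree built from: [6, 21, 12, 37, 26, 43, 36, 5, 47, 38]
Tree (level-order array): [6, 5, 21, None, None, 12, 37, None, None, 26, 43, None, 36, 38, 47]
Rule: An internal node has at least one child.
Per-node child counts:
  node 6: 2 child(ren)
  node 5: 0 child(ren)
  node 21: 2 child(ren)
  node 12: 0 child(ren)
  node 37: 2 child(ren)
  node 26: 1 child(ren)
  node 36: 0 child(ren)
  node 43: 2 child(ren)
  node 38: 0 child(ren)
  node 47: 0 child(ren)
Matching nodes: [6, 21, 37, 26, 43]
Count of internal (non-leaf) nodes: 5


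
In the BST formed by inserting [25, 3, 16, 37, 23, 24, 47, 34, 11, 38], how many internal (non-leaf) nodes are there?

Tree built from: [25, 3, 16, 37, 23, 24, 47, 34, 11, 38]
Tree (level-order array): [25, 3, 37, None, 16, 34, 47, 11, 23, None, None, 38, None, None, None, None, 24]
Rule: An internal node has at least one child.
Per-node child counts:
  node 25: 2 child(ren)
  node 3: 1 child(ren)
  node 16: 2 child(ren)
  node 11: 0 child(ren)
  node 23: 1 child(ren)
  node 24: 0 child(ren)
  node 37: 2 child(ren)
  node 34: 0 child(ren)
  node 47: 1 child(ren)
  node 38: 0 child(ren)
Matching nodes: [25, 3, 16, 23, 37, 47]
Count of internal (non-leaf) nodes: 6


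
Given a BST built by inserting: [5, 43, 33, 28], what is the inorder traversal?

Tree insertion order: [5, 43, 33, 28]
Tree (level-order array): [5, None, 43, 33, None, 28]
Inorder traversal: [5, 28, 33, 43]


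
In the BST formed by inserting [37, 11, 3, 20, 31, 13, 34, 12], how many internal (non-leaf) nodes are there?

Tree built from: [37, 11, 3, 20, 31, 13, 34, 12]
Tree (level-order array): [37, 11, None, 3, 20, None, None, 13, 31, 12, None, None, 34]
Rule: An internal node has at least one child.
Per-node child counts:
  node 37: 1 child(ren)
  node 11: 2 child(ren)
  node 3: 0 child(ren)
  node 20: 2 child(ren)
  node 13: 1 child(ren)
  node 12: 0 child(ren)
  node 31: 1 child(ren)
  node 34: 0 child(ren)
Matching nodes: [37, 11, 20, 13, 31]
Count of internal (non-leaf) nodes: 5


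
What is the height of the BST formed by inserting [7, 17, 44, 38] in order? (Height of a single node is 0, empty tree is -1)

Insertion order: [7, 17, 44, 38]
Tree (level-order array): [7, None, 17, None, 44, 38]
Compute height bottom-up (empty subtree = -1):
  height(38) = 1 + max(-1, -1) = 0
  height(44) = 1 + max(0, -1) = 1
  height(17) = 1 + max(-1, 1) = 2
  height(7) = 1 + max(-1, 2) = 3
Height = 3


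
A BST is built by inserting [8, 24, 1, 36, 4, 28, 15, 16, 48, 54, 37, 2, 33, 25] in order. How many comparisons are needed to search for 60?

Search path for 60: 8 -> 24 -> 36 -> 48 -> 54
Found: False
Comparisons: 5


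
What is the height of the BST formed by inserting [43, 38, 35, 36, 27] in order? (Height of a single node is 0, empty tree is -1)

Insertion order: [43, 38, 35, 36, 27]
Tree (level-order array): [43, 38, None, 35, None, 27, 36]
Compute height bottom-up (empty subtree = -1):
  height(27) = 1 + max(-1, -1) = 0
  height(36) = 1 + max(-1, -1) = 0
  height(35) = 1 + max(0, 0) = 1
  height(38) = 1 + max(1, -1) = 2
  height(43) = 1 + max(2, -1) = 3
Height = 3


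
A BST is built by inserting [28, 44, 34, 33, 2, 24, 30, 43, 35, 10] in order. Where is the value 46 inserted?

Starting tree (level order): [28, 2, 44, None, 24, 34, None, 10, None, 33, 43, None, None, 30, None, 35]
Insertion path: 28 -> 44
Result: insert 46 as right child of 44
Final tree (level order): [28, 2, 44, None, 24, 34, 46, 10, None, 33, 43, None, None, None, None, 30, None, 35]


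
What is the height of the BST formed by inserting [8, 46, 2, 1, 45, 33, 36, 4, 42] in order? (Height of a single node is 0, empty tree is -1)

Insertion order: [8, 46, 2, 1, 45, 33, 36, 4, 42]
Tree (level-order array): [8, 2, 46, 1, 4, 45, None, None, None, None, None, 33, None, None, 36, None, 42]
Compute height bottom-up (empty subtree = -1):
  height(1) = 1 + max(-1, -1) = 0
  height(4) = 1 + max(-1, -1) = 0
  height(2) = 1 + max(0, 0) = 1
  height(42) = 1 + max(-1, -1) = 0
  height(36) = 1 + max(-1, 0) = 1
  height(33) = 1 + max(-1, 1) = 2
  height(45) = 1 + max(2, -1) = 3
  height(46) = 1 + max(3, -1) = 4
  height(8) = 1 + max(1, 4) = 5
Height = 5


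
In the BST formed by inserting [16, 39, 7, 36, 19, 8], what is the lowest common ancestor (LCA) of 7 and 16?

Tree insertion order: [16, 39, 7, 36, 19, 8]
Tree (level-order array): [16, 7, 39, None, 8, 36, None, None, None, 19]
In a BST, the LCA of p=7, q=16 is the first node v on the
root-to-leaf path with p <= v <= q (go left if both < v, right if both > v).
Walk from root:
  at 16: 7 <= 16 <= 16, this is the LCA
LCA = 16


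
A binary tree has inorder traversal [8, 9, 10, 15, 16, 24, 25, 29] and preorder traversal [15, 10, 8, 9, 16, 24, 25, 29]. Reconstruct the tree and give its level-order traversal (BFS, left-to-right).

Inorder:  [8, 9, 10, 15, 16, 24, 25, 29]
Preorder: [15, 10, 8, 9, 16, 24, 25, 29]
Algorithm: preorder visits root first, so consume preorder in order;
for each root, split the current inorder slice at that value into
left-subtree inorder and right-subtree inorder, then recurse.
Recursive splits:
  root=15; inorder splits into left=[8, 9, 10], right=[16, 24, 25, 29]
  root=10; inorder splits into left=[8, 9], right=[]
  root=8; inorder splits into left=[], right=[9]
  root=9; inorder splits into left=[], right=[]
  root=16; inorder splits into left=[], right=[24, 25, 29]
  root=24; inorder splits into left=[], right=[25, 29]
  root=25; inorder splits into left=[], right=[29]
  root=29; inorder splits into left=[], right=[]
Reconstructed level-order: [15, 10, 16, 8, 24, 9, 25, 29]


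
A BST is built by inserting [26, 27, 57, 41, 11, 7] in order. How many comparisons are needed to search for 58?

Search path for 58: 26 -> 27 -> 57
Found: False
Comparisons: 3


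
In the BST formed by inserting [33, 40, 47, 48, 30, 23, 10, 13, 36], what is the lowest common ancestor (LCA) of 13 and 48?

Tree insertion order: [33, 40, 47, 48, 30, 23, 10, 13, 36]
Tree (level-order array): [33, 30, 40, 23, None, 36, 47, 10, None, None, None, None, 48, None, 13]
In a BST, the LCA of p=13, q=48 is the first node v on the
root-to-leaf path with p <= v <= q (go left if both < v, right if both > v).
Walk from root:
  at 33: 13 <= 33 <= 48, this is the LCA
LCA = 33


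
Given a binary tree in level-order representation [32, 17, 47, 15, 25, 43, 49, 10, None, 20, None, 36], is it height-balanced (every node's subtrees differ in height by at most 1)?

Tree (level-order array): [32, 17, 47, 15, 25, 43, 49, 10, None, 20, None, 36]
Definition: a tree is height-balanced if, at every node, |h(left) - h(right)| <= 1 (empty subtree has height -1).
Bottom-up per-node check:
  node 10: h_left=-1, h_right=-1, diff=0 [OK], height=0
  node 15: h_left=0, h_right=-1, diff=1 [OK], height=1
  node 20: h_left=-1, h_right=-1, diff=0 [OK], height=0
  node 25: h_left=0, h_right=-1, diff=1 [OK], height=1
  node 17: h_left=1, h_right=1, diff=0 [OK], height=2
  node 36: h_left=-1, h_right=-1, diff=0 [OK], height=0
  node 43: h_left=0, h_right=-1, diff=1 [OK], height=1
  node 49: h_left=-1, h_right=-1, diff=0 [OK], height=0
  node 47: h_left=1, h_right=0, diff=1 [OK], height=2
  node 32: h_left=2, h_right=2, diff=0 [OK], height=3
All nodes satisfy the balance condition.
Result: Balanced


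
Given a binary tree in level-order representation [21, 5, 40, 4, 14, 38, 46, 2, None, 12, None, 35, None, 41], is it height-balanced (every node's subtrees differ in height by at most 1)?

Tree (level-order array): [21, 5, 40, 4, 14, 38, 46, 2, None, 12, None, 35, None, 41]
Definition: a tree is height-balanced if, at every node, |h(left) - h(right)| <= 1 (empty subtree has height -1).
Bottom-up per-node check:
  node 2: h_left=-1, h_right=-1, diff=0 [OK], height=0
  node 4: h_left=0, h_right=-1, diff=1 [OK], height=1
  node 12: h_left=-1, h_right=-1, diff=0 [OK], height=0
  node 14: h_left=0, h_right=-1, diff=1 [OK], height=1
  node 5: h_left=1, h_right=1, diff=0 [OK], height=2
  node 35: h_left=-1, h_right=-1, diff=0 [OK], height=0
  node 38: h_left=0, h_right=-1, diff=1 [OK], height=1
  node 41: h_left=-1, h_right=-1, diff=0 [OK], height=0
  node 46: h_left=0, h_right=-1, diff=1 [OK], height=1
  node 40: h_left=1, h_right=1, diff=0 [OK], height=2
  node 21: h_left=2, h_right=2, diff=0 [OK], height=3
All nodes satisfy the balance condition.
Result: Balanced


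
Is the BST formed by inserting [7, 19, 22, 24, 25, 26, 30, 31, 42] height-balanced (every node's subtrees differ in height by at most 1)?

Tree (level-order array): [7, None, 19, None, 22, None, 24, None, 25, None, 26, None, 30, None, 31, None, 42]
Definition: a tree is height-balanced if, at every node, |h(left) - h(right)| <= 1 (empty subtree has height -1).
Bottom-up per-node check:
  node 42: h_left=-1, h_right=-1, diff=0 [OK], height=0
  node 31: h_left=-1, h_right=0, diff=1 [OK], height=1
  node 30: h_left=-1, h_right=1, diff=2 [FAIL (|-1-1|=2 > 1)], height=2
  node 26: h_left=-1, h_right=2, diff=3 [FAIL (|-1-2|=3 > 1)], height=3
  node 25: h_left=-1, h_right=3, diff=4 [FAIL (|-1-3|=4 > 1)], height=4
  node 24: h_left=-1, h_right=4, diff=5 [FAIL (|-1-4|=5 > 1)], height=5
  node 22: h_left=-1, h_right=5, diff=6 [FAIL (|-1-5|=6 > 1)], height=6
  node 19: h_left=-1, h_right=6, diff=7 [FAIL (|-1-6|=7 > 1)], height=7
  node 7: h_left=-1, h_right=7, diff=8 [FAIL (|-1-7|=8 > 1)], height=8
Node 30 violates the condition: |-1 - 1| = 2 > 1.
Result: Not balanced


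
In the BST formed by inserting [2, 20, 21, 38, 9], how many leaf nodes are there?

Tree built from: [2, 20, 21, 38, 9]
Tree (level-order array): [2, None, 20, 9, 21, None, None, None, 38]
Rule: A leaf has 0 children.
Per-node child counts:
  node 2: 1 child(ren)
  node 20: 2 child(ren)
  node 9: 0 child(ren)
  node 21: 1 child(ren)
  node 38: 0 child(ren)
Matching nodes: [9, 38]
Count of leaf nodes: 2


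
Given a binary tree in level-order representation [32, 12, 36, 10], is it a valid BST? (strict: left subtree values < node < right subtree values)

Level-order array: [32, 12, 36, 10]
Validate using subtree bounds (lo, hi): at each node, require lo < value < hi,
then recurse left with hi=value and right with lo=value.
Preorder trace (stopping at first violation):
  at node 32 with bounds (-inf, +inf): OK
  at node 12 with bounds (-inf, 32): OK
  at node 10 with bounds (-inf, 12): OK
  at node 36 with bounds (32, +inf): OK
No violation found at any node.
Result: Valid BST


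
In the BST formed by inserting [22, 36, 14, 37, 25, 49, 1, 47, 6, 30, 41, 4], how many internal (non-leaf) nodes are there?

Tree built from: [22, 36, 14, 37, 25, 49, 1, 47, 6, 30, 41, 4]
Tree (level-order array): [22, 14, 36, 1, None, 25, 37, None, 6, None, 30, None, 49, 4, None, None, None, 47, None, None, None, 41]
Rule: An internal node has at least one child.
Per-node child counts:
  node 22: 2 child(ren)
  node 14: 1 child(ren)
  node 1: 1 child(ren)
  node 6: 1 child(ren)
  node 4: 0 child(ren)
  node 36: 2 child(ren)
  node 25: 1 child(ren)
  node 30: 0 child(ren)
  node 37: 1 child(ren)
  node 49: 1 child(ren)
  node 47: 1 child(ren)
  node 41: 0 child(ren)
Matching nodes: [22, 14, 1, 6, 36, 25, 37, 49, 47]
Count of internal (non-leaf) nodes: 9


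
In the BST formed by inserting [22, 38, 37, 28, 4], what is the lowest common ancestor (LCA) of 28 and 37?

Tree insertion order: [22, 38, 37, 28, 4]
Tree (level-order array): [22, 4, 38, None, None, 37, None, 28]
In a BST, the LCA of p=28, q=37 is the first node v on the
root-to-leaf path with p <= v <= q (go left if both < v, right if both > v).
Walk from root:
  at 22: both 28 and 37 > 22, go right
  at 38: both 28 and 37 < 38, go left
  at 37: 28 <= 37 <= 37, this is the LCA
LCA = 37


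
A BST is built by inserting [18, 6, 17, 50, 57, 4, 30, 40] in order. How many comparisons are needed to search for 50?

Search path for 50: 18 -> 50
Found: True
Comparisons: 2


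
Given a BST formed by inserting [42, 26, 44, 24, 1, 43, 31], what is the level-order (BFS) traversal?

Tree insertion order: [42, 26, 44, 24, 1, 43, 31]
Tree (level-order array): [42, 26, 44, 24, 31, 43, None, 1]
BFS from the root, enqueuing left then right child of each popped node:
  queue [42] -> pop 42, enqueue [26, 44], visited so far: [42]
  queue [26, 44] -> pop 26, enqueue [24, 31], visited so far: [42, 26]
  queue [44, 24, 31] -> pop 44, enqueue [43], visited so far: [42, 26, 44]
  queue [24, 31, 43] -> pop 24, enqueue [1], visited so far: [42, 26, 44, 24]
  queue [31, 43, 1] -> pop 31, enqueue [none], visited so far: [42, 26, 44, 24, 31]
  queue [43, 1] -> pop 43, enqueue [none], visited so far: [42, 26, 44, 24, 31, 43]
  queue [1] -> pop 1, enqueue [none], visited so far: [42, 26, 44, 24, 31, 43, 1]
Result: [42, 26, 44, 24, 31, 43, 1]


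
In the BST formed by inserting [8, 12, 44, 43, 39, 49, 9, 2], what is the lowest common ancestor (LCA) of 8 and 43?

Tree insertion order: [8, 12, 44, 43, 39, 49, 9, 2]
Tree (level-order array): [8, 2, 12, None, None, 9, 44, None, None, 43, 49, 39]
In a BST, the LCA of p=8, q=43 is the first node v on the
root-to-leaf path with p <= v <= q (go left if both < v, right if both > v).
Walk from root:
  at 8: 8 <= 8 <= 43, this is the LCA
LCA = 8


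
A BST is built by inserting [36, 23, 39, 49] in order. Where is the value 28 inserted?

Starting tree (level order): [36, 23, 39, None, None, None, 49]
Insertion path: 36 -> 23
Result: insert 28 as right child of 23
Final tree (level order): [36, 23, 39, None, 28, None, 49]


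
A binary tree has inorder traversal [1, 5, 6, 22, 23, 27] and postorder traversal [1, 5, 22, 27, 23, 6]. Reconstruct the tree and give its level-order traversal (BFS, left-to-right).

Inorder:   [1, 5, 6, 22, 23, 27]
Postorder: [1, 5, 22, 27, 23, 6]
Algorithm: postorder visits root last, so walk postorder right-to-left;
each value is the root of the current inorder slice — split it at that
value, recurse on the right subtree first, then the left.
Recursive splits:
  root=6; inorder splits into left=[1, 5], right=[22, 23, 27]
  root=23; inorder splits into left=[22], right=[27]
  root=27; inorder splits into left=[], right=[]
  root=22; inorder splits into left=[], right=[]
  root=5; inorder splits into left=[1], right=[]
  root=1; inorder splits into left=[], right=[]
Reconstructed level-order: [6, 5, 23, 1, 22, 27]


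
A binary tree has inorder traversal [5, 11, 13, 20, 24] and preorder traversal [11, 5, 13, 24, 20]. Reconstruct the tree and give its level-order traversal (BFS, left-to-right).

Inorder:  [5, 11, 13, 20, 24]
Preorder: [11, 5, 13, 24, 20]
Algorithm: preorder visits root first, so consume preorder in order;
for each root, split the current inorder slice at that value into
left-subtree inorder and right-subtree inorder, then recurse.
Recursive splits:
  root=11; inorder splits into left=[5], right=[13, 20, 24]
  root=5; inorder splits into left=[], right=[]
  root=13; inorder splits into left=[], right=[20, 24]
  root=24; inorder splits into left=[20], right=[]
  root=20; inorder splits into left=[], right=[]
Reconstructed level-order: [11, 5, 13, 24, 20]


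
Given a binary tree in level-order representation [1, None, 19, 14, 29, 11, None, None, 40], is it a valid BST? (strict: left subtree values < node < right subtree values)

Level-order array: [1, None, 19, 14, 29, 11, None, None, 40]
Validate using subtree bounds (lo, hi): at each node, require lo < value < hi,
then recurse left with hi=value and right with lo=value.
Preorder trace (stopping at first violation):
  at node 1 with bounds (-inf, +inf): OK
  at node 19 with bounds (1, +inf): OK
  at node 14 with bounds (1, 19): OK
  at node 11 with bounds (1, 14): OK
  at node 29 with bounds (19, +inf): OK
  at node 40 with bounds (29, +inf): OK
No violation found at any node.
Result: Valid BST


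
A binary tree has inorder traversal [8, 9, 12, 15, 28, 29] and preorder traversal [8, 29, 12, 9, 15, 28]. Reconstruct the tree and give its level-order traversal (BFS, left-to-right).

Inorder:  [8, 9, 12, 15, 28, 29]
Preorder: [8, 29, 12, 9, 15, 28]
Algorithm: preorder visits root first, so consume preorder in order;
for each root, split the current inorder slice at that value into
left-subtree inorder and right-subtree inorder, then recurse.
Recursive splits:
  root=8; inorder splits into left=[], right=[9, 12, 15, 28, 29]
  root=29; inorder splits into left=[9, 12, 15, 28], right=[]
  root=12; inorder splits into left=[9], right=[15, 28]
  root=9; inorder splits into left=[], right=[]
  root=15; inorder splits into left=[], right=[28]
  root=28; inorder splits into left=[], right=[]
Reconstructed level-order: [8, 29, 12, 9, 15, 28]


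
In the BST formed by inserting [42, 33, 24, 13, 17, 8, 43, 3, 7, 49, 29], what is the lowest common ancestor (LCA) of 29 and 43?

Tree insertion order: [42, 33, 24, 13, 17, 8, 43, 3, 7, 49, 29]
Tree (level-order array): [42, 33, 43, 24, None, None, 49, 13, 29, None, None, 8, 17, None, None, 3, None, None, None, None, 7]
In a BST, the LCA of p=29, q=43 is the first node v on the
root-to-leaf path with p <= v <= q (go left if both < v, right if both > v).
Walk from root:
  at 42: 29 <= 42 <= 43, this is the LCA
LCA = 42


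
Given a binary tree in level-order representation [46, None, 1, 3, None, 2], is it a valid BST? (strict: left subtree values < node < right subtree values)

Level-order array: [46, None, 1, 3, None, 2]
Validate using subtree bounds (lo, hi): at each node, require lo < value < hi,
then recurse left with hi=value and right with lo=value.
Preorder trace (stopping at first violation):
  at node 46 with bounds (-inf, +inf): OK
  at node 1 with bounds (46, +inf): VIOLATION
Node 1 violates its bound: not (46 < 1 < +inf).
Result: Not a valid BST


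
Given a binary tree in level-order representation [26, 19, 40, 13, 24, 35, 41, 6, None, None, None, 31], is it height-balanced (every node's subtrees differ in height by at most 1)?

Tree (level-order array): [26, 19, 40, 13, 24, 35, 41, 6, None, None, None, 31]
Definition: a tree is height-balanced if, at every node, |h(left) - h(right)| <= 1 (empty subtree has height -1).
Bottom-up per-node check:
  node 6: h_left=-1, h_right=-1, diff=0 [OK], height=0
  node 13: h_left=0, h_right=-1, diff=1 [OK], height=1
  node 24: h_left=-1, h_right=-1, diff=0 [OK], height=0
  node 19: h_left=1, h_right=0, diff=1 [OK], height=2
  node 31: h_left=-1, h_right=-1, diff=0 [OK], height=0
  node 35: h_left=0, h_right=-1, diff=1 [OK], height=1
  node 41: h_left=-1, h_right=-1, diff=0 [OK], height=0
  node 40: h_left=1, h_right=0, diff=1 [OK], height=2
  node 26: h_left=2, h_right=2, diff=0 [OK], height=3
All nodes satisfy the balance condition.
Result: Balanced


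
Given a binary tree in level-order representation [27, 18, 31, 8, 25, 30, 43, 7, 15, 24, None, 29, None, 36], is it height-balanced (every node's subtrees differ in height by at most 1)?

Tree (level-order array): [27, 18, 31, 8, 25, 30, 43, 7, 15, 24, None, 29, None, 36]
Definition: a tree is height-balanced if, at every node, |h(left) - h(right)| <= 1 (empty subtree has height -1).
Bottom-up per-node check:
  node 7: h_left=-1, h_right=-1, diff=0 [OK], height=0
  node 15: h_left=-1, h_right=-1, diff=0 [OK], height=0
  node 8: h_left=0, h_right=0, diff=0 [OK], height=1
  node 24: h_left=-1, h_right=-1, diff=0 [OK], height=0
  node 25: h_left=0, h_right=-1, diff=1 [OK], height=1
  node 18: h_left=1, h_right=1, diff=0 [OK], height=2
  node 29: h_left=-1, h_right=-1, diff=0 [OK], height=0
  node 30: h_left=0, h_right=-1, diff=1 [OK], height=1
  node 36: h_left=-1, h_right=-1, diff=0 [OK], height=0
  node 43: h_left=0, h_right=-1, diff=1 [OK], height=1
  node 31: h_left=1, h_right=1, diff=0 [OK], height=2
  node 27: h_left=2, h_right=2, diff=0 [OK], height=3
All nodes satisfy the balance condition.
Result: Balanced


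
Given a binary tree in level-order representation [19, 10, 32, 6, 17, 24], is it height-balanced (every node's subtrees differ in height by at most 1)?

Tree (level-order array): [19, 10, 32, 6, 17, 24]
Definition: a tree is height-balanced if, at every node, |h(left) - h(right)| <= 1 (empty subtree has height -1).
Bottom-up per-node check:
  node 6: h_left=-1, h_right=-1, diff=0 [OK], height=0
  node 17: h_left=-1, h_right=-1, diff=0 [OK], height=0
  node 10: h_left=0, h_right=0, diff=0 [OK], height=1
  node 24: h_left=-1, h_right=-1, diff=0 [OK], height=0
  node 32: h_left=0, h_right=-1, diff=1 [OK], height=1
  node 19: h_left=1, h_right=1, diff=0 [OK], height=2
All nodes satisfy the balance condition.
Result: Balanced


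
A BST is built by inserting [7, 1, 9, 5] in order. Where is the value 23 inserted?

Starting tree (level order): [7, 1, 9, None, 5]
Insertion path: 7 -> 9
Result: insert 23 as right child of 9
Final tree (level order): [7, 1, 9, None, 5, None, 23]


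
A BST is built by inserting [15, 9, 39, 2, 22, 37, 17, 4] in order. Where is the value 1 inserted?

Starting tree (level order): [15, 9, 39, 2, None, 22, None, None, 4, 17, 37]
Insertion path: 15 -> 9 -> 2
Result: insert 1 as left child of 2
Final tree (level order): [15, 9, 39, 2, None, 22, None, 1, 4, 17, 37]


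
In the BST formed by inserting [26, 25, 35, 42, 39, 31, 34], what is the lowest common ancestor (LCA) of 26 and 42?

Tree insertion order: [26, 25, 35, 42, 39, 31, 34]
Tree (level-order array): [26, 25, 35, None, None, 31, 42, None, 34, 39]
In a BST, the LCA of p=26, q=42 is the first node v on the
root-to-leaf path with p <= v <= q (go left if both < v, right if both > v).
Walk from root:
  at 26: 26 <= 26 <= 42, this is the LCA
LCA = 26


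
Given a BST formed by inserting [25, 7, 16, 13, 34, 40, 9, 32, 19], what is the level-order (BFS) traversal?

Tree insertion order: [25, 7, 16, 13, 34, 40, 9, 32, 19]
Tree (level-order array): [25, 7, 34, None, 16, 32, 40, 13, 19, None, None, None, None, 9]
BFS from the root, enqueuing left then right child of each popped node:
  queue [25] -> pop 25, enqueue [7, 34], visited so far: [25]
  queue [7, 34] -> pop 7, enqueue [16], visited so far: [25, 7]
  queue [34, 16] -> pop 34, enqueue [32, 40], visited so far: [25, 7, 34]
  queue [16, 32, 40] -> pop 16, enqueue [13, 19], visited so far: [25, 7, 34, 16]
  queue [32, 40, 13, 19] -> pop 32, enqueue [none], visited so far: [25, 7, 34, 16, 32]
  queue [40, 13, 19] -> pop 40, enqueue [none], visited so far: [25, 7, 34, 16, 32, 40]
  queue [13, 19] -> pop 13, enqueue [9], visited so far: [25, 7, 34, 16, 32, 40, 13]
  queue [19, 9] -> pop 19, enqueue [none], visited so far: [25, 7, 34, 16, 32, 40, 13, 19]
  queue [9] -> pop 9, enqueue [none], visited so far: [25, 7, 34, 16, 32, 40, 13, 19, 9]
Result: [25, 7, 34, 16, 32, 40, 13, 19, 9]


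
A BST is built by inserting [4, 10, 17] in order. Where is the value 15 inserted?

Starting tree (level order): [4, None, 10, None, 17]
Insertion path: 4 -> 10 -> 17
Result: insert 15 as left child of 17
Final tree (level order): [4, None, 10, None, 17, 15]


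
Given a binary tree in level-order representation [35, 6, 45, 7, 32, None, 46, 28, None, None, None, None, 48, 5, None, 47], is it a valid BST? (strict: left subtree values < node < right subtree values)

Level-order array: [35, 6, 45, 7, 32, None, 46, 28, None, None, None, None, 48, 5, None, 47]
Validate using subtree bounds (lo, hi): at each node, require lo < value < hi,
then recurse left with hi=value and right with lo=value.
Preorder trace (stopping at first violation):
  at node 35 with bounds (-inf, +inf): OK
  at node 6 with bounds (-inf, 35): OK
  at node 7 with bounds (-inf, 6): VIOLATION
Node 7 violates its bound: not (-inf < 7 < 6).
Result: Not a valid BST


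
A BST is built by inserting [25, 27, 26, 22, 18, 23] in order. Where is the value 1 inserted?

Starting tree (level order): [25, 22, 27, 18, 23, 26]
Insertion path: 25 -> 22 -> 18
Result: insert 1 as left child of 18
Final tree (level order): [25, 22, 27, 18, 23, 26, None, 1]


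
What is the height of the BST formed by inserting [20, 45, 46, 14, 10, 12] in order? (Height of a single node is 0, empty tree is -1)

Insertion order: [20, 45, 46, 14, 10, 12]
Tree (level-order array): [20, 14, 45, 10, None, None, 46, None, 12]
Compute height bottom-up (empty subtree = -1):
  height(12) = 1 + max(-1, -1) = 0
  height(10) = 1 + max(-1, 0) = 1
  height(14) = 1 + max(1, -1) = 2
  height(46) = 1 + max(-1, -1) = 0
  height(45) = 1 + max(-1, 0) = 1
  height(20) = 1 + max(2, 1) = 3
Height = 3


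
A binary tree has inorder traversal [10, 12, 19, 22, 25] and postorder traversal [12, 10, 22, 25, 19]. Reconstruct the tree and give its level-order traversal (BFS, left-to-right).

Inorder:   [10, 12, 19, 22, 25]
Postorder: [12, 10, 22, 25, 19]
Algorithm: postorder visits root last, so walk postorder right-to-left;
each value is the root of the current inorder slice — split it at that
value, recurse on the right subtree first, then the left.
Recursive splits:
  root=19; inorder splits into left=[10, 12], right=[22, 25]
  root=25; inorder splits into left=[22], right=[]
  root=22; inorder splits into left=[], right=[]
  root=10; inorder splits into left=[], right=[12]
  root=12; inorder splits into left=[], right=[]
Reconstructed level-order: [19, 10, 25, 12, 22]


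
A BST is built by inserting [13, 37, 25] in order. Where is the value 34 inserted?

Starting tree (level order): [13, None, 37, 25]
Insertion path: 13 -> 37 -> 25
Result: insert 34 as right child of 25
Final tree (level order): [13, None, 37, 25, None, None, 34]


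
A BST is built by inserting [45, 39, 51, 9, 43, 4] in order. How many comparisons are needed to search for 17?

Search path for 17: 45 -> 39 -> 9
Found: False
Comparisons: 3


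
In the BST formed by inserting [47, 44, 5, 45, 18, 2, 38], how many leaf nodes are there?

Tree built from: [47, 44, 5, 45, 18, 2, 38]
Tree (level-order array): [47, 44, None, 5, 45, 2, 18, None, None, None, None, None, 38]
Rule: A leaf has 0 children.
Per-node child counts:
  node 47: 1 child(ren)
  node 44: 2 child(ren)
  node 5: 2 child(ren)
  node 2: 0 child(ren)
  node 18: 1 child(ren)
  node 38: 0 child(ren)
  node 45: 0 child(ren)
Matching nodes: [2, 38, 45]
Count of leaf nodes: 3


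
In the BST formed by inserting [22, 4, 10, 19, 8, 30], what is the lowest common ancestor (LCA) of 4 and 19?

Tree insertion order: [22, 4, 10, 19, 8, 30]
Tree (level-order array): [22, 4, 30, None, 10, None, None, 8, 19]
In a BST, the LCA of p=4, q=19 is the first node v on the
root-to-leaf path with p <= v <= q (go left if both < v, right if both > v).
Walk from root:
  at 22: both 4 and 19 < 22, go left
  at 4: 4 <= 4 <= 19, this is the LCA
LCA = 4


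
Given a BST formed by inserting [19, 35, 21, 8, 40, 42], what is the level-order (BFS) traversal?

Tree insertion order: [19, 35, 21, 8, 40, 42]
Tree (level-order array): [19, 8, 35, None, None, 21, 40, None, None, None, 42]
BFS from the root, enqueuing left then right child of each popped node:
  queue [19] -> pop 19, enqueue [8, 35], visited so far: [19]
  queue [8, 35] -> pop 8, enqueue [none], visited so far: [19, 8]
  queue [35] -> pop 35, enqueue [21, 40], visited so far: [19, 8, 35]
  queue [21, 40] -> pop 21, enqueue [none], visited so far: [19, 8, 35, 21]
  queue [40] -> pop 40, enqueue [42], visited so far: [19, 8, 35, 21, 40]
  queue [42] -> pop 42, enqueue [none], visited so far: [19, 8, 35, 21, 40, 42]
Result: [19, 8, 35, 21, 40, 42]


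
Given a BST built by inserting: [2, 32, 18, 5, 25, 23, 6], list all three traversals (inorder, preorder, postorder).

Tree insertion order: [2, 32, 18, 5, 25, 23, 6]
Tree (level-order array): [2, None, 32, 18, None, 5, 25, None, 6, 23]
Inorder (L, root, R): [2, 5, 6, 18, 23, 25, 32]
Preorder (root, L, R): [2, 32, 18, 5, 6, 25, 23]
Postorder (L, R, root): [6, 5, 23, 25, 18, 32, 2]


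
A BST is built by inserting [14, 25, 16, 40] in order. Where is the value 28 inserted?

Starting tree (level order): [14, None, 25, 16, 40]
Insertion path: 14 -> 25 -> 40
Result: insert 28 as left child of 40
Final tree (level order): [14, None, 25, 16, 40, None, None, 28]


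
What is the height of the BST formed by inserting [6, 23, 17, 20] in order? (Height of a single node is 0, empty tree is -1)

Insertion order: [6, 23, 17, 20]
Tree (level-order array): [6, None, 23, 17, None, None, 20]
Compute height bottom-up (empty subtree = -1):
  height(20) = 1 + max(-1, -1) = 0
  height(17) = 1 + max(-1, 0) = 1
  height(23) = 1 + max(1, -1) = 2
  height(6) = 1 + max(-1, 2) = 3
Height = 3


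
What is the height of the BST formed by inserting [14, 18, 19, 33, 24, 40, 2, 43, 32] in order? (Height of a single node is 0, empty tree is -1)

Insertion order: [14, 18, 19, 33, 24, 40, 2, 43, 32]
Tree (level-order array): [14, 2, 18, None, None, None, 19, None, 33, 24, 40, None, 32, None, 43]
Compute height bottom-up (empty subtree = -1):
  height(2) = 1 + max(-1, -1) = 0
  height(32) = 1 + max(-1, -1) = 0
  height(24) = 1 + max(-1, 0) = 1
  height(43) = 1 + max(-1, -1) = 0
  height(40) = 1 + max(-1, 0) = 1
  height(33) = 1 + max(1, 1) = 2
  height(19) = 1 + max(-1, 2) = 3
  height(18) = 1 + max(-1, 3) = 4
  height(14) = 1 + max(0, 4) = 5
Height = 5


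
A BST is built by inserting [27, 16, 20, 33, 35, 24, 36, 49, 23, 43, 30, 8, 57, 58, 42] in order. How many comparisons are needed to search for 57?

Search path for 57: 27 -> 33 -> 35 -> 36 -> 49 -> 57
Found: True
Comparisons: 6


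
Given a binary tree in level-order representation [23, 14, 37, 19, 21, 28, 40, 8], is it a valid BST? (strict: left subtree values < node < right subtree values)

Level-order array: [23, 14, 37, 19, 21, 28, 40, 8]
Validate using subtree bounds (lo, hi): at each node, require lo < value < hi,
then recurse left with hi=value and right with lo=value.
Preorder trace (stopping at first violation):
  at node 23 with bounds (-inf, +inf): OK
  at node 14 with bounds (-inf, 23): OK
  at node 19 with bounds (-inf, 14): VIOLATION
Node 19 violates its bound: not (-inf < 19 < 14).
Result: Not a valid BST


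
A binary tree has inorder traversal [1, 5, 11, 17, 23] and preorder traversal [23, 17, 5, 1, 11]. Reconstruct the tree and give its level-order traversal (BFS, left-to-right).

Inorder:  [1, 5, 11, 17, 23]
Preorder: [23, 17, 5, 1, 11]
Algorithm: preorder visits root first, so consume preorder in order;
for each root, split the current inorder slice at that value into
left-subtree inorder and right-subtree inorder, then recurse.
Recursive splits:
  root=23; inorder splits into left=[1, 5, 11, 17], right=[]
  root=17; inorder splits into left=[1, 5, 11], right=[]
  root=5; inorder splits into left=[1], right=[11]
  root=1; inorder splits into left=[], right=[]
  root=11; inorder splits into left=[], right=[]
Reconstructed level-order: [23, 17, 5, 1, 11]


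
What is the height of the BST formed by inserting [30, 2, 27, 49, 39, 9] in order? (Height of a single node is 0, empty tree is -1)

Insertion order: [30, 2, 27, 49, 39, 9]
Tree (level-order array): [30, 2, 49, None, 27, 39, None, 9]
Compute height bottom-up (empty subtree = -1):
  height(9) = 1 + max(-1, -1) = 0
  height(27) = 1 + max(0, -1) = 1
  height(2) = 1 + max(-1, 1) = 2
  height(39) = 1 + max(-1, -1) = 0
  height(49) = 1 + max(0, -1) = 1
  height(30) = 1 + max(2, 1) = 3
Height = 3


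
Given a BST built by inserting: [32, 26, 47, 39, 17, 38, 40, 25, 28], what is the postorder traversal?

Tree insertion order: [32, 26, 47, 39, 17, 38, 40, 25, 28]
Tree (level-order array): [32, 26, 47, 17, 28, 39, None, None, 25, None, None, 38, 40]
Postorder traversal: [25, 17, 28, 26, 38, 40, 39, 47, 32]


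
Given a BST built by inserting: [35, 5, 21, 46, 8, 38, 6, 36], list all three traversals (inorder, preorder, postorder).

Tree insertion order: [35, 5, 21, 46, 8, 38, 6, 36]
Tree (level-order array): [35, 5, 46, None, 21, 38, None, 8, None, 36, None, 6]
Inorder (L, root, R): [5, 6, 8, 21, 35, 36, 38, 46]
Preorder (root, L, R): [35, 5, 21, 8, 6, 46, 38, 36]
Postorder (L, R, root): [6, 8, 21, 5, 36, 38, 46, 35]


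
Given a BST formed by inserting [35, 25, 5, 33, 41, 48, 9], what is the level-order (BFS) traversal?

Tree insertion order: [35, 25, 5, 33, 41, 48, 9]
Tree (level-order array): [35, 25, 41, 5, 33, None, 48, None, 9]
BFS from the root, enqueuing left then right child of each popped node:
  queue [35] -> pop 35, enqueue [25, 41], visited so far: [35]
  queue [25, 41] -> pop 25, enqueue [5, 33], visited so far: [35, 25]
  queue [41, 5, 33] -> pop 41, enqueue [48], visited so far: [35, 25, 41]
  queue [5, 33, 48] -> pop 5, enqueue [9], visited so far: [35, 25, 41, 5]
  queue [33, 48, 9] -> pop 33, enqueue [none], visited so far: [35, 25, 41, 5, 33]
  queue [48, 9] -> pop 48, enqueue [none], visited so far: [35, 25, 41, 5, 33, 48]
  queue [9] -> pop 9, enqueue [none], visited so far: [35, 25, 41, 5, 33, 48, 9]
Result: [35, 25, 41, 5, 33, 48, 9]


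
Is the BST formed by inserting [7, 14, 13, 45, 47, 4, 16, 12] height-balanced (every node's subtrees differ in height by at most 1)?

Tree (level-order array): [7, 4, 14, None, None, 13, 45, 12, None, 16, 47]
Definition: a tree is height-balanced if, at every node, |h(left) - h(right)| <= 1 (empty subtree has height -1).
Bottom-up per-node check:
  node 4: h_left=-1, h_right=-1, diff=0 [OK], height=0
  node 12: h_left=-1, h_right=-1, diff=0 [OK], height=0
  node 13: h_left=0, h_right=-1, diff=1 [OK], height=1
  node 16: h_left=-1, h_right=-1, diff=0 [OK], height=0
  node 47: h_left=-1, h_right=-1, diff=0 [OK], height=0
  node 45: h_left=0, h_right=0, diff=0 [OK], height=1
  node 14: h_left=1, h_right=1, diff=0 [OK], height=2
  node 7: h_left=0, h_right=2, diff=2 [FAIL (|0-2|=2 > 1)], height=3
Node 7 violates the condition: |0 - 2| = 2 > 1.
Result: Not balanced


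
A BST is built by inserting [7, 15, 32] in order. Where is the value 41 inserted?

Starting tree (level order): [7, None, 15, None, 32]
Insertion path: 7 -> 15 -> 32
Result: insert 41 as right child of 32
Final tree (level order): [7, None, 15, None, 32, None, 41]


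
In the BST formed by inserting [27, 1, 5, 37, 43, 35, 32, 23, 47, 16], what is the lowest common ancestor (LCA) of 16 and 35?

Tree insertion order: [27, 1, 5, 37, 43, 35, 32, 23, 47, 16]
Tree (level-order array): [27, 1, 37, None, 5, 35, 43, None, 23, 32, None, None, 47, 16]
In a BST, the LCA of p=16, q=35 is the first node v on the
root-to-leaf path with p <= v <= q (go left if both < v, right if both > v).
Walk from root:
  at 27: 16 <= 27 <= 35, this is the LCA
LCA = 27


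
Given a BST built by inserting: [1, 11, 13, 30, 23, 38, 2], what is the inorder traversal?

Tree insertion order: [1, 11, 13, 30, 23, 38, 2]
Tree (level-order array): [1, None, 11, 2, 13, None, None, None, 30, 23, 38]
Inorder traversal: [1, 2, 11, 13, 23, 30, 38]


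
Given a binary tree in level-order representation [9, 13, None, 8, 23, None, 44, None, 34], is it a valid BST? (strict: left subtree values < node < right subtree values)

Level-order array: [9, 13, None, 8, 23, None, 44, None, 34]
Validate using subtree bounds (lo, hi): at each node, require lo < value < hi,
then recurse left with hi=value and right with lo=value.
Preorder trace (stopping at first violation):
  at node 9 with bounds (-inf, +inf): OK
  at node 13 with bounds (-inf, 9): VIOLATION
Node 13 violates its bound: not (-inf < 13 < 9).
Result: Not a valid BST


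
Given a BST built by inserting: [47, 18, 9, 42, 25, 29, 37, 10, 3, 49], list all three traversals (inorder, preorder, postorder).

Tree insertion order: [47, 18, 9, 42, 25, 29, 37, 10, 3, 49]
Tree (level-order array): [47, 18, 49, 9, 42, None, None, 3, 10, 25, None, None, None, None, None, None, 29, None, 37]
Inorder (L, root, R): [3, 9, 10, 18, 25, 29, 37, 42, 47, 49]
Preorder (root, L, R): [47, 18, 9, 3, 10, 42, 25, 29, 37, 49]
Postorder (L, R, root): [3, 10, 9, 37, 29, 25, 42, 18, 49, 47]


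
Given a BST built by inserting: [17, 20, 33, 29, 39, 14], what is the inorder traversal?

Tree insertion order: [17, 20, 33, 29, 39, 14]
Tree (level-order array): [17, 14, 20, None, None, None, 33, 29, 39]
Inorder traversal: [14, 17, 20, 29, 33, 39]


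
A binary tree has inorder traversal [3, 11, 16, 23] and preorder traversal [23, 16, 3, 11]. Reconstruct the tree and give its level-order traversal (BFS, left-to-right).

Inorder:  [3, 11, 16, 23]
Preorder: [23, 16, 3, 11]
Algorithm: preorder visits root first, so consume preorder in order;
for each root, split the current inorder slice at that value into
left-subtree inorder and right-subtree inorder, then recurse.
Recursive splits:
  root=23; inorder splits into left=[3, 11, 16], right=[]
  root=16; inorder splits into left=[3, 11], right=[]
  root=3; inorder splits into left=[], right=[11]
  root=11; inorder splits into left=[], right=[]
Reconstructed level-order: [23, 16, 3, 11]


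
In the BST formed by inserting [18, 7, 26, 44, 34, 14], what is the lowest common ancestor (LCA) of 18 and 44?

Tree insertion order: [18, 7, 26, 44, 34, 14]
Tree (level-order array): [18, 7, 26, None, 14, None, 44, None, None, 34]
In a BST, the LCA of p=18, q=44 is the first node v on the
root-to-leaf path with p <= v <= q (go left if both < v, right if both > v).
Walk from root:
  at 18: 18 <= 18 <= 44, this is the LCA
LCA = 18
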